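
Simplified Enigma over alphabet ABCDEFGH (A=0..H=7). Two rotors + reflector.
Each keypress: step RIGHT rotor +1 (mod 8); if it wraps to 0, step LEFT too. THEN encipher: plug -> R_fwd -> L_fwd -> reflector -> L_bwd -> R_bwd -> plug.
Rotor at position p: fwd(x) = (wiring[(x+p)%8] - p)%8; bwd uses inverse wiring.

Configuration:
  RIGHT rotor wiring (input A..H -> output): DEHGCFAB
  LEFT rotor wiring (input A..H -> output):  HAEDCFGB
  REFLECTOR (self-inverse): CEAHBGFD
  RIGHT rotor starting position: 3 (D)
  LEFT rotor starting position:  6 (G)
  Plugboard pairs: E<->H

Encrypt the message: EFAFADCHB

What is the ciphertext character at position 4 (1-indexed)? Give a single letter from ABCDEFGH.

Char 1 ('E'): step: R->4, L=6; E->plug->H->R->C->L->B->refl->E->L'->G->R'->A->plug->A
Char 2 ('F'): step: R->5, L=6; F->plug->F->R->C->L->B->refl->E->L'->G->R'->D->plug->D
Char 3 ('A'): step: R->6, L=6; A->plug->A->R->C->L->B->refl->E->L'->G->R'->D->plug->D
Char 4 ('F'): step: R->7, L=6; F->plug->F->R->D->L->C->refl->A->L'->A->R'->D->plug->D

D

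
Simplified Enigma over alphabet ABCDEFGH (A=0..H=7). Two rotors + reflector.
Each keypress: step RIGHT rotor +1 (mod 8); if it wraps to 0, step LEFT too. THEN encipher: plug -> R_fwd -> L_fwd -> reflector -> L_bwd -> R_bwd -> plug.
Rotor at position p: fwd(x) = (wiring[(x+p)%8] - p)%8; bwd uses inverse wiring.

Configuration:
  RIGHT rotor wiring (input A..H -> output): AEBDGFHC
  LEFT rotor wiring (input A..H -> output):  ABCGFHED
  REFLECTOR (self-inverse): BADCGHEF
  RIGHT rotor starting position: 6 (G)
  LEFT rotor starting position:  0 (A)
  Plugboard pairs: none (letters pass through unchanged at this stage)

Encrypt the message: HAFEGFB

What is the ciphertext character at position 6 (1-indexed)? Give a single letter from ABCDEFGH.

Char 1 ('H'): step: R->7, L=0; H->plug->H->R->A->L->A->refl->B->L'->B->R'->B->plug->B
Char 2 ('A'): step: R->0, L->1 (L advanced); A->plug->A->R->A->L->A->refl->B->L'->B->R'->C->plug->C
Char 3 ('F'): step: R->1, L=1; F->plug->F->R->G->L->C->refl->D->L'->F->R'->D->plug->D
Char 4 ('E'): step: R->2, L=1; E->plug->E->R->F->L->D->refl->C->L'->G->R'->G->plug->G
Char 5 ('G'): step: R->3, L=1; G->plug->G->R->B->L->B->refl->A->L'->A->R'->A->plug->A
Char 6 ('F'): step: R->4, L=1; F->plug->F->R->A->L->A->refl->B->L'->B->R'->B->plug->B

B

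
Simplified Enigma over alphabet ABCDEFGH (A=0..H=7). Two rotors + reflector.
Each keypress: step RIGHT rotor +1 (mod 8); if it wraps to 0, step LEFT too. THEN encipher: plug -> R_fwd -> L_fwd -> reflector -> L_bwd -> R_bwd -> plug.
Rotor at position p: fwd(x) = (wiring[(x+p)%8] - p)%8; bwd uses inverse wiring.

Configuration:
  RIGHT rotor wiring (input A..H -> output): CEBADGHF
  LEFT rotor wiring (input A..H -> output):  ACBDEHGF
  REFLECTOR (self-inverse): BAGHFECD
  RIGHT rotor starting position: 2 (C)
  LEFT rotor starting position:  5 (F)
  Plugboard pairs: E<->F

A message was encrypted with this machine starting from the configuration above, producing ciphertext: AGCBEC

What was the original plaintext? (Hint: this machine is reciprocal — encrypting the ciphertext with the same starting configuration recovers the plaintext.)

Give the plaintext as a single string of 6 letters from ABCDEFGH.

Answer: DHHFCB

Derivation:
Char 1 ('A'): step: R->3, L=5; A->plug->A->R->F->L->E->refl->F->L'->E->R'->D->plug->D
Char 2 ('G'): step: R->4, L=5; G->plug->G->R->F->L->E->refl->F->L'->E->R'->H->plug->H
Char 3 ('C'): step: R->5, L=5; C->plug->C->R->A->L->C->refl->G->L'->G->R'->H->plug->H
Char 4 ('B'): step: R->6, L=5; B->plug->B->R->H->L->H->refl->D->L'->D->R'->E->plug->F
Char 5 ('E'): step: R->7, L=5; E->plug->F->R->E->L->F->refl->E->L'->F->R'->C->plug->C
Char 6 ('C'): step: R->0, L->6 (L advanced); C->plug->C->R->B->L->H->refl->D->L'->E->R'->B->plug->B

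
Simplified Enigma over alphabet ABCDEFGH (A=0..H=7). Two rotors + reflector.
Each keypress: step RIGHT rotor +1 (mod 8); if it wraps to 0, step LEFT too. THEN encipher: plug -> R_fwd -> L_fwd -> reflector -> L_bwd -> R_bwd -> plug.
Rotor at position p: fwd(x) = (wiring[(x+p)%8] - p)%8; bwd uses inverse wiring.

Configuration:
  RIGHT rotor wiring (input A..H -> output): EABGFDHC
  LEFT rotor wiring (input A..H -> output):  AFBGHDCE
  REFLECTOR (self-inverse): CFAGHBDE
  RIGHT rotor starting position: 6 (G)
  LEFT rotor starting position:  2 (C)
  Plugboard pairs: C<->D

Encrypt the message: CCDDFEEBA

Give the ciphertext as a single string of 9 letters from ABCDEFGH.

Answer: AHCCABGHD

Derivation:
Char 1 ('C'): step: R->7, L=2; C->plug->D->R->C->L->F->refl->B->L'->D->R'->A->plug->A
Char 2 ('C'): step: R->0, L->3 (L advanced); C->plug->D->R->G->L->C->refl->A->L'->C->R'->H->plug->H
Char 3 ('D'): step: R->1, L=3; D->plug->C->R->F->L->F->refl->B->L'->E->R'->D->plug->C
Char 4 ('D'): step: R->2, L=3; D->plug->C->R->D->L->H->refl->E->L'->B->R'->D->plug->C
Char 5 ('F'): step: R->3, L=3; F->plug->F->R->B->L->E->refl->H->L'->D->R'->A->plug->A
Char 6 ('E'): step: R->4, L=3; E->plug->E->R->A->L->D->refl->G->L'->H->R'->B->plug->B
Char 7 ('E'): step: R->5, L=3; E->plug->E->R->D->L->H->refl->E->L'->B->R'->G->plug->G
Char 8 ('B'): step: R->6, L=3; B->plug->B->R->E->L->B->refl->F->L'->F->R'->H->plug->H
Char 9 ('A'): step: R->7, L=3; A->plug->A->R->D->L->H->refl->E->L'->B->R'->C->plug->D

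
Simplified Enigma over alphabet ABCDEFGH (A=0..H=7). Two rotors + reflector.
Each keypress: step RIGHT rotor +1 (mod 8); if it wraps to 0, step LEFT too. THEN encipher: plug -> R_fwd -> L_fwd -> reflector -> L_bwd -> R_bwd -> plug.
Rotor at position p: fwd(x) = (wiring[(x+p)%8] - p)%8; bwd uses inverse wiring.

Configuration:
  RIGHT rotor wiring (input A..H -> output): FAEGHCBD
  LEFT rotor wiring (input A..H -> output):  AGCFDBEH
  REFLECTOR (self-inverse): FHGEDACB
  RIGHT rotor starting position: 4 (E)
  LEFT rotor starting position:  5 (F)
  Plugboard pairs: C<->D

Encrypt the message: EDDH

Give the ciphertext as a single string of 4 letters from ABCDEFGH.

Answer: CCAC

Derivation:
Char 1 ('E'): step: R->5, L=5; E->plug->E->R->D->L->D->refl->E->L'->A->R'->D->plug->C
Char 2 ('D'): step: R->6, L=5; D->plug->C->R->H->L->G->refl->C->L'->C->R'->D->plug->C
Char 3 ('D'): step: R->7, L=5; D->plug->C->R->B->L->H->refl->B->L'->E->R'->A->plug->A
Char 4 ('H'): step: R->0, L->6 (L advanced); H->plug->H->R->D->L->A->refl->F->L'->G->R'->D->plug->C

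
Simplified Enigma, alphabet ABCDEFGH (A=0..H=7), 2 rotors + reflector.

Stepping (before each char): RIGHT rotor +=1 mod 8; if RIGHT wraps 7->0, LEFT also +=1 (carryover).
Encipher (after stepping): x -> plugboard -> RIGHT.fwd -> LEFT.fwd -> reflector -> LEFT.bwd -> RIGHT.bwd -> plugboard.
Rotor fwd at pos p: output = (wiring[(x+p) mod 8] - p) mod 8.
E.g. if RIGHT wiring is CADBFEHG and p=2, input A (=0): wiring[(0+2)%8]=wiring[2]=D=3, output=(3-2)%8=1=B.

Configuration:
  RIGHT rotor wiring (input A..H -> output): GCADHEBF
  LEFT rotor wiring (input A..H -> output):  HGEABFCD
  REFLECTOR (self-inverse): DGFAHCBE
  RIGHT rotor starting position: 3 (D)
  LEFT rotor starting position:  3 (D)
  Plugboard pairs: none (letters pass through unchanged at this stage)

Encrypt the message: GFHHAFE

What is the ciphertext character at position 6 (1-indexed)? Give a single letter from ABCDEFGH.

Char 1 ('G'): step: R->4, L=3; G->plug->G->R->E->L->A->refl->D->L'->G->R'->F->plug->F
Char 2 ('F'): step: R->5, L=3; F->plug->F->R->D->L->H->refl->E->L'->F->R'->E->plug->E
Char 3 ('H'): step: R->6, L=3; H->plug->H->R->G->L->D->refl->A->L'->E->R'->D->plug->D
Char 4 ('H'): step: R->7, L=3; H->plug->H->R->C->L->C->refl->F->L'->A->R'->F->plug->F
Char 5 ('A'): step: R->0, L->4 (L advanced); A->plug->A->R->G->L->A->refl->D->L'->E->R'->F->plug->F
Char 6 ('F'): step: R->1, L=4; F->plug->F->R->A->L->F->refl->C->L'->F->R'->H->plug->H

H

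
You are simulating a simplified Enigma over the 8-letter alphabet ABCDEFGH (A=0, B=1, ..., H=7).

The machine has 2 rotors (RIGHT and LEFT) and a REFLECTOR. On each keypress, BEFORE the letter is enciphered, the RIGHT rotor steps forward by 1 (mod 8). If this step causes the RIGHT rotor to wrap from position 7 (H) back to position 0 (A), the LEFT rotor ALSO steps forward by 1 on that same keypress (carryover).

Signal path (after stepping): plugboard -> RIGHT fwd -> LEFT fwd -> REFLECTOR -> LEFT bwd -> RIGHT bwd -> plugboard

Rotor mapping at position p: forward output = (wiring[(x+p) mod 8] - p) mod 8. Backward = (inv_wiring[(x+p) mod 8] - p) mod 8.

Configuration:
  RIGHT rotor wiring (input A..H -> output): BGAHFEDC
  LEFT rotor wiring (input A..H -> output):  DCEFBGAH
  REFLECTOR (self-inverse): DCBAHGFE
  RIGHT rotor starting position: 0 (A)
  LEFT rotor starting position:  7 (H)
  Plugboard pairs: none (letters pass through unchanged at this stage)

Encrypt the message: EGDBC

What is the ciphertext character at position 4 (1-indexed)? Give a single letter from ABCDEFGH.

Char 1 ('E'): step: R->1, L=7; E->plug->E->R->D->L->F->refl->G->L'->E->R'->D->plug->D
Char 2 ('G'): step: R->2, L=7; G->plug->G->R->H->L->B->refl->C->L'->F->R'->B->plug->B
Char 3 ('D'): step: R->3, L=7; D->plug->D->R->A->L->A->refl->D->L'->C->R'->B->plug->B
Char 4 ('B'): step: R->4, L=7; B->plug->B->R->A->L->A->refl->D->L'->C->R'->F->plug->F

F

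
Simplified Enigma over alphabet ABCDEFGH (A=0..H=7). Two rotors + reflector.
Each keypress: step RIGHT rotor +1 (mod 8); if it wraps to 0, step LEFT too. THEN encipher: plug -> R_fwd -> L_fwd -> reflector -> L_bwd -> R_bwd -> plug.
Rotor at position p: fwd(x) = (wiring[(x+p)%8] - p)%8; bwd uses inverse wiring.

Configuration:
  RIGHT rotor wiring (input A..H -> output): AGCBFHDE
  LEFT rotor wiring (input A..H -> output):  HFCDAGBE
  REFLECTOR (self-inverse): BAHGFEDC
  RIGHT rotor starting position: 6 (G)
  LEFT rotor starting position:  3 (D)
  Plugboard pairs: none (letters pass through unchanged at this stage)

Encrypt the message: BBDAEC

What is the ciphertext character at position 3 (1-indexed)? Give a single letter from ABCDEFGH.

Char 1 ('B'): step: R->7, L=3; B->plug->B->R->B->L->F->refl->E->L'->F->R'->A->plug->A
Char 2 ('B'): step: R->0, L->4 (L advanced); B->plug->B->R->G->L->G->refl->D->L'->E->R'->H->plug->H
Char 3 ('D'): step: R->1, L=4; D->plug->D->R->E->L->D->refl->G->L'->G->R'->E->plug->E

E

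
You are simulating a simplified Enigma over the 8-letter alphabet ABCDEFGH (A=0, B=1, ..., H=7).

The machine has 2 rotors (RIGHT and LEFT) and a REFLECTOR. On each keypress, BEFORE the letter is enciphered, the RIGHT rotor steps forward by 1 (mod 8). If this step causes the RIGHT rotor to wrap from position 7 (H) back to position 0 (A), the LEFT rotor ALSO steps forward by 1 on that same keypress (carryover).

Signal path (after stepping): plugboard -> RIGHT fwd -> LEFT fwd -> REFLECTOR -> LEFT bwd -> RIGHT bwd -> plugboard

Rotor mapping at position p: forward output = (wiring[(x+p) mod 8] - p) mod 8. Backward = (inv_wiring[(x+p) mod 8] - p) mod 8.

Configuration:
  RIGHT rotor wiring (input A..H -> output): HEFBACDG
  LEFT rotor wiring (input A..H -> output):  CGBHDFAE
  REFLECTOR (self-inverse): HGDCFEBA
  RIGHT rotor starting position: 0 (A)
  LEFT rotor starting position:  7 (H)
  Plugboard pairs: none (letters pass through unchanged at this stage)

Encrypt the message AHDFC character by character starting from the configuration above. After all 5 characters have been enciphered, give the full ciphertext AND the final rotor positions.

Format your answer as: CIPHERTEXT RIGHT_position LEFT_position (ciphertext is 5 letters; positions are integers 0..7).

Char 1 ('A'): step: R->1, L=7; A->plug->A->R->D->L->C->refl->D->L'->B->R'->E->plug->E
Char 2 ('H'): step: R->2, L=7; H->plug->H->R->C->L->H->refl->A->L'->E->R'->F->plug->F
Char 3 ('D'): step: R->3, L=7; D->plug->D->R->A->L->F->refl->E->L'->F->R'->B->plug->B
Char 4 ('F'): step: R->4, L=7; F->plug->F->R->A->L->F->refl->E->L'->F->R'->H->plug->H
Char 5 ('C'): step: R->5, L=7; C->plug->C->R->B->L->D->refl->C->L'->D->R'->H->plug->H
Final: ciphertext=EFBHH, RIGHT=5, LEFT=7

Answer: EFBHH 5 7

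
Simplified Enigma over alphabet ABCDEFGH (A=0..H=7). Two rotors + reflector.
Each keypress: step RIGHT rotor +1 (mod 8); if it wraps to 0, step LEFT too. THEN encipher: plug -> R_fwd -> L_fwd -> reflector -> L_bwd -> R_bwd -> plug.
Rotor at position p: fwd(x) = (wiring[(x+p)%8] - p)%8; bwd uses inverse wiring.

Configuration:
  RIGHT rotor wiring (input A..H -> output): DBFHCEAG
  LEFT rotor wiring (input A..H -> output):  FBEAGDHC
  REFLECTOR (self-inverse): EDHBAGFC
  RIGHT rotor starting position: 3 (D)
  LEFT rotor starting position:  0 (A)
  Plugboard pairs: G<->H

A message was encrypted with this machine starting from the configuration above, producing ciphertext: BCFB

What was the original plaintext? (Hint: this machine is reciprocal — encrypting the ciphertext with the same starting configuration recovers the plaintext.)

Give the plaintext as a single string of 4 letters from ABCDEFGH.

Char 1 ('B'): step: R->4, L=0; B->plug->B->R->A->L->F->refl->G->L'->E->R'->C->plug->C
Char 2 ('C'): step: R->5, L=0; C->plug->C->R->B->L->B->refl->D->L'->F->R'->H->plug->G
Char 3 ('F'): step: R->6, L=0; F->plug->F->R->B->L->B->refl->D->L'->F->R'->C->plug->C
Char 4 ('B'): step: R->7, L=0; B->plug->B->R->E->L->G->refl->F->L'->A->R'->E->plug->E

Answer: CGCE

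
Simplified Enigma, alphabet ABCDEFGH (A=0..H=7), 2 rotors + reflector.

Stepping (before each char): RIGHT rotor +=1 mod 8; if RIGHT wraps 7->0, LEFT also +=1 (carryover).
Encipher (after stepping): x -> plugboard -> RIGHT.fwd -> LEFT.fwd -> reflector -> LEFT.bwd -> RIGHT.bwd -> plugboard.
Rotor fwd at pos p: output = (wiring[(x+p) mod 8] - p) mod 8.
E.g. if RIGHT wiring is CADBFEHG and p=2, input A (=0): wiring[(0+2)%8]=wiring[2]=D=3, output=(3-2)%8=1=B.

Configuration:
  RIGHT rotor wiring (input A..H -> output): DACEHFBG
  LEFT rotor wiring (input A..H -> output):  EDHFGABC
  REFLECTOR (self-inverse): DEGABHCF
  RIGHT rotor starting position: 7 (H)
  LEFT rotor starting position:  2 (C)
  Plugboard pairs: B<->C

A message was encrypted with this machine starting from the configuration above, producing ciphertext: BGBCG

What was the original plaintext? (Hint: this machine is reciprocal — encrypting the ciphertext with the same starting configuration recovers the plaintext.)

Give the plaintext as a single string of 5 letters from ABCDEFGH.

Char 1 ('B'): step: R->0, L->3 (L advanced); B->plug->C->R->C->L->F->refl->H->L'->E->R'->D->plug->D
Char 2 ('G'): step: R->1, L=3; G->plug->G->R->F->L->B->refl->E->L'->H->R'->A->plug->A
Char 3 ('B'): step: R->2, L=3; B->plug->C->R->F->L->B->refl->E->L'->H->R'->E->plug->E
Char 4 ('C'): step: R->3, L=3; C->plug->B->R->E->L->H->refl->F->L'->C->R'->C->plug->B
Char 5 ('G'): step: R->4, L=3; G->plug->G->R->G->L->A->refl->D->L'->B->R'->B->plug->C

Answer: DAEBC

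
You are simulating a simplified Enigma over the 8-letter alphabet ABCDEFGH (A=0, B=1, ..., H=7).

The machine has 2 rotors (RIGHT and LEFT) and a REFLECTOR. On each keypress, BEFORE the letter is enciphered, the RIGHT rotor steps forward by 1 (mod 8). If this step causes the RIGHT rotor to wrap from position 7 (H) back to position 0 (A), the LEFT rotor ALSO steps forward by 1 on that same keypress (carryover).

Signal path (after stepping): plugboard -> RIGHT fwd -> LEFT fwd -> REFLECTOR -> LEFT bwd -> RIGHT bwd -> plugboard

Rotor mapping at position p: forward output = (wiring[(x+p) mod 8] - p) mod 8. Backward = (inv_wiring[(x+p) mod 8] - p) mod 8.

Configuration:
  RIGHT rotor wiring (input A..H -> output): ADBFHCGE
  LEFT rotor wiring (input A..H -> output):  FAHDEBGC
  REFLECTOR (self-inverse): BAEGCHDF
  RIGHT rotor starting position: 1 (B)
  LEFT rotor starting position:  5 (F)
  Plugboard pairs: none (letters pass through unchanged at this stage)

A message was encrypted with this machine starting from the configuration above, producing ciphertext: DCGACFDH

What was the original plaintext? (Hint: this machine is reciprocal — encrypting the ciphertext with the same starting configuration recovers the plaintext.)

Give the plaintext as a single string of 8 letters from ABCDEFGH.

Char 1 ('D'): step: R->2, L=5; D->plug->D->R->A->L->E->refl->C->L'->F->R'->C->plug->C
Char 2 ('C'): step: R->3, L=5; C->plug->C->R->H->L->H->refl->F->L'->C->R'->A->plug->A
Char 3 ('G'): step: R->4, L=5; G->plug->G->R->F->L->C->refl->E->L'->A->R'->D->plug->D
Char 4 ('A'): step: R->5, L=5; A->plug->A->R->F->L->C->refl->E->L'->A->R'->G->plug->G
Char 5 ('C'): step: R->6, L=5; C->plug->C->R->C->L->F->refl->H->L'->H->R'->F->plug->F
Char 6 ('F'): step: R->7, L=5; F->plug->F->R->A->L->E->refl->C->L'->F->R'->A->plug->A
Char 7 ('D'): step: R->0, L->6 (L advanced); D->plug->D->R->F->L->F->refl->H->L'->C->R'->F->plug->F
Char 8 ('H'): step: R->1, L=6; H->plug->H->R->H->L->D->refl->G->L'->G->R'->D->plug->D

Answer: CADGFAFD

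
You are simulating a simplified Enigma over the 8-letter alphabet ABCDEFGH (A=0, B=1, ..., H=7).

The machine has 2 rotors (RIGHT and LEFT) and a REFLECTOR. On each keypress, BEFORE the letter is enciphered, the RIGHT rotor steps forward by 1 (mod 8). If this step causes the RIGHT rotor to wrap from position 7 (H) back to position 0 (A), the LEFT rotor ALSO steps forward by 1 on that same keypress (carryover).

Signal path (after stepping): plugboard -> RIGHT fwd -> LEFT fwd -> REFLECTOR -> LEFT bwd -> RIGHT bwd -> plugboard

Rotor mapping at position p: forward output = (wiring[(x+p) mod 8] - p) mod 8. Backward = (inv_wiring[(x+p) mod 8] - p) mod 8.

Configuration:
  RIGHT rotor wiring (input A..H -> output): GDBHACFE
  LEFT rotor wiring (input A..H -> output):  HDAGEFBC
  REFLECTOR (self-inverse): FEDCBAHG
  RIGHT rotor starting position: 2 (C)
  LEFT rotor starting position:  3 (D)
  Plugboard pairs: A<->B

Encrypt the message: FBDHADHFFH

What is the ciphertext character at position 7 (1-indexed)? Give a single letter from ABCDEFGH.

Char 1 ('F'): step: R->3, L=3; F->plug->F->R->D->L->G->refl->H->L'->E->R'->A->plug->B
Char 2 ('B'): step: R->4, L=3; B->plug->A->R->E->L->H->refl->G->L'->D->R'->H->plug->H
Char 3 ('D'): step: R->5, L=3; D->plug->D->R->B->L->B->refl->E->L'->F->R'->A->plug->B
Char 4 ('H'): step: R->6, L=3; H->plug->H->R->E->L->H->refl->G->L'->D->R'->E->plug->E
Char 5 ('A'): step: R->7, L=3; A->plug->B->R->H->L->F->refl->A->L'->G->R'->H->plug->H
Char 6 ('D'): step: R->0, L->4 (L advanced); D->plug->D->R->H->L->C->refl->D->L'->E->R'->H->plug->H
Char 7 ('H'): step: R->1, L=4; H->plug->H->R->F->L->H->refl->G->L'->D->R'->G->plug->G

G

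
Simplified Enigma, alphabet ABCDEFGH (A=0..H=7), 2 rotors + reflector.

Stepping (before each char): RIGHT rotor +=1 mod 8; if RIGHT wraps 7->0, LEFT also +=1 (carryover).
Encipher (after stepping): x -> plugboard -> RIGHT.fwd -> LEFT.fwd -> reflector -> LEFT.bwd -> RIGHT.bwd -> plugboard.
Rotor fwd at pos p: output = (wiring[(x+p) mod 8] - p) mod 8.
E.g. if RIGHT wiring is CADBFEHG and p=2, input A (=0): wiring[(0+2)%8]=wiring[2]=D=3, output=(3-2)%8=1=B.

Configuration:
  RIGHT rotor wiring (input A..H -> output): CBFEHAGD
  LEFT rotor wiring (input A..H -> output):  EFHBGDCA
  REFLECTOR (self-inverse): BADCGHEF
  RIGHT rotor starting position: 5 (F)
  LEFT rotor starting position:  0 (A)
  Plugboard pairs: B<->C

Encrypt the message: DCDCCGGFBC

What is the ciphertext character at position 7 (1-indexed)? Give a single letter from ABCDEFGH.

Char 1 ('D'): step: R->6, L=0; D->plug->D->R->D->L->B->refl->A->L'->H->R'->E->plug->E
Char 2 ('C'): step: R->7, L=0; C->plug->B->R->D->L->B->refl->A->L'->H->R'->H->plug->H
Char 3 ('D'): step: R->0, L->1 (L advanced); D->plug->D->R->E->L->C->refl->D->L'->H->R'->E->plug->E
Char 4 ('C'): step: R->1, L=1; C->plug->B->R->E->L->C->refl->D->L'->H->R'->E->plug->E
Char 5 ('C'): step: R->2, L=1; C->plug->B->R->C->L->A->refl->B->L'->F->R'->C->plug->B
Char 6 ('G'): step: R->3, L=1; G->plug->G->R->G->L->H->refl->F->L'->D->R'->D->plug->D
Char 7 ('G'): step: R->4, L=1; G->plug->G->R->B->L->G->refl->E->L'->A->R'->H->plug->H

H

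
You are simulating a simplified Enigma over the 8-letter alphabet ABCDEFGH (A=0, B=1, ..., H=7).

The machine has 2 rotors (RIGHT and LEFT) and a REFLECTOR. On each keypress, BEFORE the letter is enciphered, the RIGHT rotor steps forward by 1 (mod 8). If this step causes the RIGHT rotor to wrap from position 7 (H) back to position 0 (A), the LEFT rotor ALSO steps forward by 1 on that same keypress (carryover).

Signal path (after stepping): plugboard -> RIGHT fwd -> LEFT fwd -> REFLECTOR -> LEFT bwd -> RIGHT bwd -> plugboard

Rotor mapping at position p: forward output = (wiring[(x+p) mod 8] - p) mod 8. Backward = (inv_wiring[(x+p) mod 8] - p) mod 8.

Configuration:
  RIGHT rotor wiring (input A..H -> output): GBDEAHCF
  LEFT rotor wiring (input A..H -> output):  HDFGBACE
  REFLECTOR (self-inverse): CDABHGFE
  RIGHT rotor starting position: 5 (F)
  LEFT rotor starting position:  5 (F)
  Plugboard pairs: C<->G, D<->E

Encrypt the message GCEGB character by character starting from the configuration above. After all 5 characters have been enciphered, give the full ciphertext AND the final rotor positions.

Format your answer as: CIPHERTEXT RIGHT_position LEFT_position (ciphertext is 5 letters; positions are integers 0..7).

Answer: FADFG 2 6

Derivation:
Char 1 ('G'): step: R->6, L=5; G->plug->C->R->A->L->D->refl->B->L'->G->R'->F->plug->F
Char 2 ('C'): step: R->7, L=5; C->plug->G->R->A->L->D->refl->B->L'->G->R'->A->plug->A
Char 3 ('E'): step: R->0, L->6 (L advanced); E->plug->D->R->E->L->H->refl->E->L'->A->R'->E->plug->D
Char 4 ('G'): step: R->1, L=6; G->plug->C->R->D->L->F->refl->G->L'->B->R'->F->plug->F
Char 5 ('B'): step: R->2, L=6; B->plug->B->R->C->L->B->refl->D->L'->G->R'->C->plug->G
Final: ciphertext=FADFG, RIGHT=2, LEFT=6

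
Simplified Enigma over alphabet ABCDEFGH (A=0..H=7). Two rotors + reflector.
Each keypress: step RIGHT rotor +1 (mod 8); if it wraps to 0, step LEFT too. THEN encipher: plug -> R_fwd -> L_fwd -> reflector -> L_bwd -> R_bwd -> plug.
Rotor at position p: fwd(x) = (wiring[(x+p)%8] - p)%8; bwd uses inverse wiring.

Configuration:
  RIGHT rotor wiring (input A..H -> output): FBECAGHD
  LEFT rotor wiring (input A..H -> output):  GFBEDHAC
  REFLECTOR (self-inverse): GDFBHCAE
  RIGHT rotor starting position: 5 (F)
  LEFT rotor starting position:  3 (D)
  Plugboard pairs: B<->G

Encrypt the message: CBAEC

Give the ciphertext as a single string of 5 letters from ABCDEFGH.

Char 1 ('C'): step: R->6, L=3; C->plug->C->R->H->L->G->refl->A->L'->B->R'->A->plug->A
Char 2 ('B'): step: R->7, L=3; B->plug->G->R->H->L->G->refl->A->L'->B->R'->F->plug->F
Char 3 ('A'): step: R->0, L->4 (L advanced); A->plug->A->R->F->L->B->refl->D->L'->B->R'->B->plug->G
Char 4 ('E'): step: R->1, L=4; E->plug->E->R->F->L->B->refl->D->L'->B->R'->C->plug->C
Char 5 ('C'): step: R->2, L=4; C->plug->C->R->G->L->F->refl->C->L'->E->R'->D->plug->D

Answer: AFGCD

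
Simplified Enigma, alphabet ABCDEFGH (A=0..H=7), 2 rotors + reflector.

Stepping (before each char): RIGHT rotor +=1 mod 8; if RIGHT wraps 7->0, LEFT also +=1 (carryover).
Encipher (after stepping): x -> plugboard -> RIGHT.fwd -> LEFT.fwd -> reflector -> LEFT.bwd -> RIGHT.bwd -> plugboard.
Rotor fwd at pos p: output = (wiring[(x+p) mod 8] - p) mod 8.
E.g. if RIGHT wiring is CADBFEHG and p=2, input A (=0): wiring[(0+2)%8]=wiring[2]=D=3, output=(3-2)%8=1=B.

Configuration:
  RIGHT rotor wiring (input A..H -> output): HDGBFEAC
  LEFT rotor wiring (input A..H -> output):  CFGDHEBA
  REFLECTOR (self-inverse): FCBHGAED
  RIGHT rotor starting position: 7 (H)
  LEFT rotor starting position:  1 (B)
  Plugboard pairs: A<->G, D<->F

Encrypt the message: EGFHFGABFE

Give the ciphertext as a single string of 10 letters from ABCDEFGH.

Char 1 ('E'): step: R->0, L->2 (L advanced); E->plug->E->R->F->L->G->refl->E->L'->A->R'->G->plug->A
Char 2 ('G'): step: R->1, L=2; G->plug->A->R->C->L->F->refl->A->L'->G->R'->H->plug->H
Char 3 ('F'): step: R->2, L=2; F->plug->D->R->C->L->F->refl->A->L'->G->R'->E->plug->E
Char 4 ('H'): step: R->3, L=2; H->plug->H->R->D->L->C->refl->B->L'->B->R'->C->plug->C
Char 5 ('F'): step: R->4, L=2; F->plug->D->R->G->L->A->refl->F->L'->C->R'->G->plug->A
Char 6 ('G'): step: R->5, L=2; G->plug->A->R->H->L->D->refl->H->L'->E->R'->G->plug->A
Char 7 ('A'): step: R->6, L=2; A->plug->G->R->H->L->D->refl->H->L'->E->R'->B->plug->B
Char 8 ('B'): step: R->7, L=2; B->plug->B->R->A->L->E->refl->G->L'->F->R'->G->plug->A
Char 9 ('F'): step: R->0, L->3 (L advanced); F->plug->D->R->B->L->E->refl->G->L'->D->R'->B->plug->B
Char 10 ('E'): step: R->1, L=3; E->plug->E->R->D->L->G->refl->E->L'->B->R'->G->plug->A

Answer: AHECAABABA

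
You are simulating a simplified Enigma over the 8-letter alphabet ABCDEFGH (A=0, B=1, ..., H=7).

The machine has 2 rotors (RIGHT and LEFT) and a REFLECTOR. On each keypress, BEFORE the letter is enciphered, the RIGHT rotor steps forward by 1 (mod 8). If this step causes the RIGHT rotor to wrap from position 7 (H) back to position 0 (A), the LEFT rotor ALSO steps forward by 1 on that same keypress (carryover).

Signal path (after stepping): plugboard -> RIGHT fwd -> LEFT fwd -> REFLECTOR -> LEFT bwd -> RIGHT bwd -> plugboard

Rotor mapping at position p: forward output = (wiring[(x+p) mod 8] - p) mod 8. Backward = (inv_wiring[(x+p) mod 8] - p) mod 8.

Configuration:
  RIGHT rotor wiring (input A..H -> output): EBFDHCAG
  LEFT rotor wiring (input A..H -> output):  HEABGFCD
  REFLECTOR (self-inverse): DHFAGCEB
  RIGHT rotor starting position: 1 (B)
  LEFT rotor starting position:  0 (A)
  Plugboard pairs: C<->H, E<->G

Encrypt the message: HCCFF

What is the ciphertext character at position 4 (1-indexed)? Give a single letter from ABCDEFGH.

Char 1 ('H'): step: R->2, L=0; H->plug->C->R->F->L->F->refl->C->L'->G->R'->E->plug->G
Char 2 ('C'): step: R->3, L=0; C->plug->H->R->C->L->A->refl->D->L'->H->R'->C->plug->H
Char 3 ('C'): step: R->4, L=0; C->plug->H->R->H->L->D->refl->A->L'->C->R'->D->plug->D
Char 4 ('F'): step: R->5, L=0; F->plug->F->R->A->L->H->refl->B->L'->D->R'->B->plug->B

B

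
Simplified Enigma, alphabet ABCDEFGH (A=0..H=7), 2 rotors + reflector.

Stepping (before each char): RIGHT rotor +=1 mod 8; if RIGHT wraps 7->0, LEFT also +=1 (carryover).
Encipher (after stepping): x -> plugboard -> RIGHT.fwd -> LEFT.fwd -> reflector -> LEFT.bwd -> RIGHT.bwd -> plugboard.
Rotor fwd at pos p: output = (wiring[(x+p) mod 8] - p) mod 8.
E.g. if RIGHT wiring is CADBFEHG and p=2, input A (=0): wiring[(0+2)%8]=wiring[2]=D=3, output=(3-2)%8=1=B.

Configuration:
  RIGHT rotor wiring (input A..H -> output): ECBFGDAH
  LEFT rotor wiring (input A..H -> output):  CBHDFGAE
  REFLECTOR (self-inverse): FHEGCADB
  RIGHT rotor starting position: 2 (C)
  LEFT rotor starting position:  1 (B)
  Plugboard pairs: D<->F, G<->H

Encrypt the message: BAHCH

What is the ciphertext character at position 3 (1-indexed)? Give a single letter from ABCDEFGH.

Char 1 ('B'): step: R->3, L=1; B->plug->B->R->D->L->E->refl->C->L'->C->R'->A->plug->A
Char 2 ('A'): step: R->4, L=1; A->plug->A->R->C->L->C->refl->E->L'->D->R'->D->plug->F
Char 3 ('H'): step: R->5, L=1; H->plug->G->R->A->L->A->refl->F->L'->E->R'->F->plug->D

D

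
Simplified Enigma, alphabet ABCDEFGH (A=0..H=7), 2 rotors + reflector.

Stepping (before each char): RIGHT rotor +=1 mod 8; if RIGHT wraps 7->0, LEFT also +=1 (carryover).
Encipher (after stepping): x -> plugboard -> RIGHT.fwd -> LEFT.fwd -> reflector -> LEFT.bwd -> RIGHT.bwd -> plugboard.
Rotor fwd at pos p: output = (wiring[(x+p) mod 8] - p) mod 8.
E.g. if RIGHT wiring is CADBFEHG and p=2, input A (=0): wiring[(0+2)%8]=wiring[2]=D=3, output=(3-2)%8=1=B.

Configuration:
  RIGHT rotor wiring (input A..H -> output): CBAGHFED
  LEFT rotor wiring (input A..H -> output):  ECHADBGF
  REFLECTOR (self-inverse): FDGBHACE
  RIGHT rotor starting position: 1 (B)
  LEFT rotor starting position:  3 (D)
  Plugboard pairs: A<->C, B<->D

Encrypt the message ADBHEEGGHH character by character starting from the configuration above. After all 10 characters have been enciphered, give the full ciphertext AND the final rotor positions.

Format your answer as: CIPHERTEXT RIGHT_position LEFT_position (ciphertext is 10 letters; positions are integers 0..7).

Answer: BAEEAGDAGA 3 4

Derivation:
Char 1 ('A'): step: R->2, L=3; A->plug->C->R->F->L->B->refl->D->L'->D->R'->D->plug->B
Char 2 ('D'): step: R->3, L=3; D->plug->B->R->E->L->C->refl->G->L'->C->R'->C->plug->A
Char 3 ('B'): step: R->4, L=3; B->plug->D->R->H->L->E->refl->H->L'->G->R'->E->plug->E
Char 4 ('H'): step: R->5, L=3; H->plug->H->R->C->L->G->refl->C->L'->E->R'->E->plug->E
Char 5 ('E'): step: R->6, L=3; E->plug->E->R->C->L->G->refl->C->L'->E->R'->C->plug->A
Char 6 ('E'): step: R->7, L=3; E->plug->E->R->H->L->E->refl->H->L'->G->R'->G->plug->G
Char 7 ('G'): step: R->0, L->4 (L advanced); G->plug->G->R->E->L->A->refl->F->L'->B->R'->B->plug->D
Char 8 ('G'): step: R->1, L=4; G->plug->G->R->C->L->C->refl->G->L'->F->R'->C->plug->A
Char 9 ('H'): step: R->2, L=4; H->plug->H->R->H->L->E->refl->H->L'->A->R'->G->plug->G
Char 10 ('H'): step: R->3, L=4; H->plug->H->R->F->L->G->refl->C->L'->C->R'->C->plug->A
Final: ciphertext=BAEEAGDAGA, RIGHT=3, LEFT=4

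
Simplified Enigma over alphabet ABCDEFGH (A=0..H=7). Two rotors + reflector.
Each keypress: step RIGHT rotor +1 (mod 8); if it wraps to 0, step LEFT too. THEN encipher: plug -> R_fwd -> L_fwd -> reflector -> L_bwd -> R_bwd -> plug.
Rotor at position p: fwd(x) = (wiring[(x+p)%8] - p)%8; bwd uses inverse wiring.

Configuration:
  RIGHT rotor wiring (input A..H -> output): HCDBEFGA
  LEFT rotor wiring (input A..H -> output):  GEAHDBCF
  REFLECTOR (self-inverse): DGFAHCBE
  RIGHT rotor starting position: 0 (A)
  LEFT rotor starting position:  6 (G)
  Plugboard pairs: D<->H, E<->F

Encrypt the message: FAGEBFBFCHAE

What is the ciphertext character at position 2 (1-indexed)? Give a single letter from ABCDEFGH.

Char 1 ('F'): step: R->1, L=6; F->plug->E->R->E->L->C->refl->F->L'->G->R'->H->plug->D
Char 2 ('A'): step: R->2, L=6; A->plug->A->R->B->L->H->refl->E->L'->A->R'->H->plug->D

D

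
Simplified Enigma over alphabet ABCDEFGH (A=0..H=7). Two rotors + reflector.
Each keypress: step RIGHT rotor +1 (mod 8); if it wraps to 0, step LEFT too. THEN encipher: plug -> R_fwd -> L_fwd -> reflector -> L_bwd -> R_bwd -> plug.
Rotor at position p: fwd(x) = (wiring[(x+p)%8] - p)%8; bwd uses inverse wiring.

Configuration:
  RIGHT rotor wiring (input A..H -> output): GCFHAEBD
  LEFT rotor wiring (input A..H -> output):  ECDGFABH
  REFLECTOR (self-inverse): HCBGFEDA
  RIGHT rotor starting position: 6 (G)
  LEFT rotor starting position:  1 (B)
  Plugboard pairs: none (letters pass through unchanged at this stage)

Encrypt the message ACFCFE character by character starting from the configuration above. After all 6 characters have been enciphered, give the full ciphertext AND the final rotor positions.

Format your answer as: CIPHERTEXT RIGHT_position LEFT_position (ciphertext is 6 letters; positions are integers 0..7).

Answer: GGCHHH 4 2

Derivation:
Char 1 ('A'): step: R->7, L=1; A->plug->A->R->E->L->H->refl->A->L'->F->R'->G->plug->G
Char 2 ('C'): step: R->0, L->2 (L advanced); C->plug->C->R->F->L->F->refl->E->L'->B->R'->G->plug->G
Char 3 ('F'): step: R->1, L=2; F->plug->F->R->A->L->B->refl->C->L'->G->R'->C->plug->C
Char 4 ('C'): step: R->2, L=2; C->plug->C->R->G->L->C->refl->B->L'->A->R'->H->plug->H
Char 5 ('F'): step: R->3, L=2; F->plug->F->R->D->L->G->refl->D->L'->C->R'->H->plug->H
Char 6 ('E'): step: R->4, L=2; E->plug->E->R->C->L->D->refl->G->L'->D->R'->H->plug->H
Final: ciphertext=GGCHHH, RIGHT=4, LEFT=2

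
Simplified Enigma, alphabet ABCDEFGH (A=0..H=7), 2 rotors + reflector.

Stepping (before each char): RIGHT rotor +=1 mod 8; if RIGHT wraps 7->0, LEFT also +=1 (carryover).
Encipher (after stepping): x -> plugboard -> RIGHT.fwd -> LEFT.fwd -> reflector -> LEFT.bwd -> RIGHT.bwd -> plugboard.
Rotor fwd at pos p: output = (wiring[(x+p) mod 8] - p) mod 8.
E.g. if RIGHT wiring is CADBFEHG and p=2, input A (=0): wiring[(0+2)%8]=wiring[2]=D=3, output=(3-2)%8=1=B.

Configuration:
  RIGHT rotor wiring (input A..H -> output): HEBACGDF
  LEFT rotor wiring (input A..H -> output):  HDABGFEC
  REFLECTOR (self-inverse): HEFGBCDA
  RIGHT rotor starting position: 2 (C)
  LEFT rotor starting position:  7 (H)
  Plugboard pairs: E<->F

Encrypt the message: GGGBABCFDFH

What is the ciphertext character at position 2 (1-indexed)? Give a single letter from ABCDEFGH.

Char 1 ('G'): step: R->3, L=7; G->plug->G->R->B->L->A->refl->H->L'->F->R'->A->plug->A
Char 2 ('G'): step: R->4, L=7; G->plug->G->R->F->L->H->refl->A->L'->B->R'->D->plug->D

D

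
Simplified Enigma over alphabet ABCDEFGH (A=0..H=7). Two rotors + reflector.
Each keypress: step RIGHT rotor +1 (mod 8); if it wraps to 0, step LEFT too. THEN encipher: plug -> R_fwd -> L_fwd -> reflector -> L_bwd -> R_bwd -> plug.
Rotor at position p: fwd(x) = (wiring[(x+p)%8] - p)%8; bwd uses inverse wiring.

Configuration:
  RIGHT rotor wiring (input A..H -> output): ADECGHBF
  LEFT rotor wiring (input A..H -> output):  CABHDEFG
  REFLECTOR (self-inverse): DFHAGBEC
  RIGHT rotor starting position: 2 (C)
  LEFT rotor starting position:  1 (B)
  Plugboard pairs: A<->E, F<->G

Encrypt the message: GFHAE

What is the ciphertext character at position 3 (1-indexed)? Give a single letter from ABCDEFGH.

Char 1 ('G'): step: R->3, L=1; G->plug->F->R->F->L->E->refl->G->L'->C->R'->E->plug->A
Char 2 ('F'): step: R->4, L=1; F->plug->G->R->A->L->H->refl->C->L'->D->R'->B->plug->B
Char 3 ('H'): step: R->5, L=1; H->plug->H->R->B->L->A->refl->D->L'->E->R'->B->plug->B

B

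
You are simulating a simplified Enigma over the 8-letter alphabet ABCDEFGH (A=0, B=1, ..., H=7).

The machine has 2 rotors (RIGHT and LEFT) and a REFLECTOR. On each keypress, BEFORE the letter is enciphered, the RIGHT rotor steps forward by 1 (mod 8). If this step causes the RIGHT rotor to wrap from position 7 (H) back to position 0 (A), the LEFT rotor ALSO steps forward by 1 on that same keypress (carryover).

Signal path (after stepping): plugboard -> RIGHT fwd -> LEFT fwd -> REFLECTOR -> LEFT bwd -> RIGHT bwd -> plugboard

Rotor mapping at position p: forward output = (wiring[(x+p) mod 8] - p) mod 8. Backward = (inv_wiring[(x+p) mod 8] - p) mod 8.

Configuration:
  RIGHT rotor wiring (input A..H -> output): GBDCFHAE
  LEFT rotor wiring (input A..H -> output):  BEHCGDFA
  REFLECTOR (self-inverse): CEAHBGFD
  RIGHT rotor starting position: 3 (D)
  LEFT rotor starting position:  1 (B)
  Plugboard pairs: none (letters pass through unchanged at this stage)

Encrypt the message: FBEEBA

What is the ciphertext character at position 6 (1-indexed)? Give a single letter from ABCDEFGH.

Char 1 ('F'): step: R->4, L=1; F->plug->F->R->F->L->E->refl->B->L'->C->R'->E->plug->E
Char 2 ('B'): step: R->5, L=1; B->plug->B->R->D->L->F->refl->G->L'->B->R'->D->plug->D
Char 3 ('E'): step: R->6, L=1; E->plug->E->R->F->L->E->refl->B->L'->C->R'->A->plug->A
Char 4 ('E'): step: R->7, L=1; E->plug->E->R->D->L->F->refl->G->L'->B->R'->H->plug->H
Char 5 ('B'): step: R->0, L->2 (L advanced); B->plug->B->R->B->L->A->refl->C->L'->H->R'->F->plug->F
Char 6 ('A'): step: R->1, L=2; A->plug->A->R->A->L->F->refl->G->L'->F->R'->H->plug->H

H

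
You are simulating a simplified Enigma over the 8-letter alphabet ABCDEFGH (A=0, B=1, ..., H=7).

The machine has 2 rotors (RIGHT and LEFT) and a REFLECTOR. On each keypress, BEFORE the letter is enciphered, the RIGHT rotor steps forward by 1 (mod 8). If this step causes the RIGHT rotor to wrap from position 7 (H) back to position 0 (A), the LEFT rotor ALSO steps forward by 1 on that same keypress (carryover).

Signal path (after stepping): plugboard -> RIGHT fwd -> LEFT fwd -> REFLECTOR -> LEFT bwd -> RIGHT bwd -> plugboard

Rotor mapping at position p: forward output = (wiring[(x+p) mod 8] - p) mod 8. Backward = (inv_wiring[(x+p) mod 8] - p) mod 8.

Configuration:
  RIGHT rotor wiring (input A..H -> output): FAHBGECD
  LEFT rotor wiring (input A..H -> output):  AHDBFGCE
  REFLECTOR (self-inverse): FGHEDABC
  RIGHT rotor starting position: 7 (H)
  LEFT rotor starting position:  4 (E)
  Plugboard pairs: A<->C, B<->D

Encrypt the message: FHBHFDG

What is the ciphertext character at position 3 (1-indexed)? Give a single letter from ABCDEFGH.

Char 1 ('F'): step: R->0, L->5 (L advanced); F->plug->F->R->E->L->C->refl->H->L'->C->R'->G->plug->G
Char 2 ('H'): step: R->1, L=5; H->plug->H->R->E->L->C->refl->H->L'->C->R'->G->plug->G
Char 3 ('B'): step: R->2, L=5; B->plug->D->R->C->L->H->refl->C->L'->E->R'->C->plug->A

A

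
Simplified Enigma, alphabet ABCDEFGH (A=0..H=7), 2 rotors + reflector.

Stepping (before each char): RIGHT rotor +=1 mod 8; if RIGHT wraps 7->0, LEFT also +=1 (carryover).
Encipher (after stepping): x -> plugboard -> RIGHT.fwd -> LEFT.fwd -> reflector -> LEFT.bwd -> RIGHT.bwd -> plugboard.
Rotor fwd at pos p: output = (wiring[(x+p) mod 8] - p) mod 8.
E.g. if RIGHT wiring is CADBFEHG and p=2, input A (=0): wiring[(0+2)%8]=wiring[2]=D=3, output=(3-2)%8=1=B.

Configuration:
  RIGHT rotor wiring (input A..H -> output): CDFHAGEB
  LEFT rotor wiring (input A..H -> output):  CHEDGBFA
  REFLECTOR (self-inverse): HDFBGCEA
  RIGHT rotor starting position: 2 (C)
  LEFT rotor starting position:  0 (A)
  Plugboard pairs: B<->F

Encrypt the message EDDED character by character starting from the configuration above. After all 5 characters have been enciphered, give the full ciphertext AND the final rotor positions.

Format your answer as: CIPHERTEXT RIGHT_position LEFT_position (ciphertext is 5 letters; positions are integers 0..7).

Char 1 ('E'): step: R->3, L=0; E->plug->E->R->G->L->F->refl->C->L'->A->R'->G->plug->G
Char 2 ('D'): step: R->4, L=0; D->plug->D->R->F->L->B->refl->D->L'->D->R'->H->plug->H
Char 3 ('D'): step: R->5, L=0; D->plug->D->R->F->L->B->refl->D->L'->D->R'->H->plug->H
Char 4 ('E'): step: R->6, L=0; E->plug->E->R->H->L->A->refl->H->L'->B->R'->F->plug->B
Char 5 ('D'): step: R->7, L=0; D->plug->D->R->G->L->F->refl->C->L'->A->R'->E->plug->E
Final: ciphertext=GHHBE, RIGHT=7, LEFT=0

Answer: GHHBE 7 0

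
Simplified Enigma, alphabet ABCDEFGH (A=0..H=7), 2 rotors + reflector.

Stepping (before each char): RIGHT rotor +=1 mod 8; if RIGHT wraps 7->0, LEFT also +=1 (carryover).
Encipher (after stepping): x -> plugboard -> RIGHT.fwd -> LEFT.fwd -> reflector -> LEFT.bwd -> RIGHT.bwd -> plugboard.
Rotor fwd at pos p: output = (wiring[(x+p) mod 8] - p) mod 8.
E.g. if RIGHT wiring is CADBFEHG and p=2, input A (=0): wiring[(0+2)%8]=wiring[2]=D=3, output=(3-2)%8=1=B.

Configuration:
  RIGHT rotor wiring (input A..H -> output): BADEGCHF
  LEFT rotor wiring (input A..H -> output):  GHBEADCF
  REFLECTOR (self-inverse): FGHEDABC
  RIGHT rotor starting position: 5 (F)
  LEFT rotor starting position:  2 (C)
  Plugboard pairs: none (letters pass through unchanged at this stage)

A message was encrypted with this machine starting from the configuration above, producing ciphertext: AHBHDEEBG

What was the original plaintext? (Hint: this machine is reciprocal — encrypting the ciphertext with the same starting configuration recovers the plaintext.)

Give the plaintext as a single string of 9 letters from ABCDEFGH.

Char 1 ('A'): step: R->6, L=2; A->plug->A->R->B->L->C->refl->H->L'->A->R'->G->plug->G
Char 2 ('H'): step: R->7, L=2; H->plug->H->R->A->L->H->refl->C->L'->B->R'->C->plug->C
Char 3 ('B'): step: R->0, L->3 (L advanced); B->plug->B->R->A->L->B->refl->G->L'->H->R'->G->plug->G
Char 4 ('H'): step: R->1, L=3; H->plug->H->R->A->L->B->refl->G->L'->H->R'->A->plug->A
Char 5 ('D'): step: R->2, L=3; D->plug->D->R->A->L->B->refl->G->L'->H->R'->G->plug->G
Char 6 ('E'): step: R->3, L=3; E->plug->E->R->C->L->A->refl->F->L'->B->R'->A->plug->A
Char 7 ('E'): step: R->4, L=3; E->plug->E->R->F->L->D->refl->E->L'->G->R'->B->plug->B
Char 8 ('B'): step: R->5, L=3; B->plug->B->R->C->L->A->refl->F->L'->B->R'->H->plug->H
Char 9 ('G'): step: R->6, L=3; G->plug->G->R->A->L->B->refl->G->L'->H->R'->B->plug->B

Answer: GCGAGABHB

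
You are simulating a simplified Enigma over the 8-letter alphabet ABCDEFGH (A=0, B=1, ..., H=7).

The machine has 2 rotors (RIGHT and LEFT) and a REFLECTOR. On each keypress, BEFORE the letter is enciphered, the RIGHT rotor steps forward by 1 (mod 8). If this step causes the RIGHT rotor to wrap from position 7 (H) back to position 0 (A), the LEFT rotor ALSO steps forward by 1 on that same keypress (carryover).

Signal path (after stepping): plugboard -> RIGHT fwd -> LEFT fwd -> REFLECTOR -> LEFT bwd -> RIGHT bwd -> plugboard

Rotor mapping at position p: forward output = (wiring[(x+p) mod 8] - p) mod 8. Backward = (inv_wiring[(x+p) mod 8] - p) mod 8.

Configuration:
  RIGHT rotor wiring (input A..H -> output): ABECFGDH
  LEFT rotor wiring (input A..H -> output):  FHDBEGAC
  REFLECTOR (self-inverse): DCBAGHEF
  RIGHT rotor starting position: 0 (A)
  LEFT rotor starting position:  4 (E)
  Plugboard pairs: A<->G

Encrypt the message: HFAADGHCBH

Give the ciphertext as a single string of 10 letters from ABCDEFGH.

Answer: ABGFCHBGCG

Derivation:
Char 1 ('H'): step: R->1, L=4; H->plug->H->R->H->L->F->refl->H->L'->G->R'->G->plug->A
Char 2 ('F'): step: R->2, L=4; F->plug->F->R->F->L->D->refl->A->L'->A->R'->B->plug->B
Char 3 ('A'): step: R->3, L=4; A->plug->G->R->G->L->H->refl->F->L'->H->R'->A->plug->G
Char 4 ('A'): step: R->4, L=4; A->plug->G->R->A->L->A->refl->D->L'->F->R'->F->plug->F
Char 5 ('D'): step: R->5, L=4; D->plug->D->R->D->L->G->refl->E->L'->C->R'->C->plug->C
Char 6 ('G'): step: R->6, L=4; G->plug->A->R->F->L->D->refl->A->L'->A->R'->H->plug->H
Char 7 ('H'): step: R->7, L=4; H->plug->H->R->E->L->B->refl->C->L'->B->R'->B->plug->B
Char 8 ('C'): step: R->0, L->5 (L advanced); C->plug->C->R->E->L->C->refl->B->L'->A->R'->A->plug->G
Char 9 ('B'): step: R->1, L=5; B->plug->B->R->D->L->A->refl->D->L'->B->R'->C->plug->C
Char 10 ('H'): step: R->2, L=5; H->plug->H->R->H->L->H->refl->F->L'->C->R'->A->plug->G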